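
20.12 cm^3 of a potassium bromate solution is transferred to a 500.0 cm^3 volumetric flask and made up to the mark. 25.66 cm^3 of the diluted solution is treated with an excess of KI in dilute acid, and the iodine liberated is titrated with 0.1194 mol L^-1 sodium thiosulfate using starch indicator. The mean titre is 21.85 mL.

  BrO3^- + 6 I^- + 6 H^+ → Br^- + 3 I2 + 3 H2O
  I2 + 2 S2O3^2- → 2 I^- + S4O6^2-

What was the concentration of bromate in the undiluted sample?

n(S2O3^2-) = 0.02185 × 0.1194 = 2.609 × 10^-3 mol
n(I2) = n(S2O3^2-)/2 = 1.304 × 10^-3 mol
From the 1:3 ratio, n(BrO3^-) in the aliquot = 1/3 × 1.304 × 10^-3 = 4.348 × 10^-4 mol
[BrO3^-]_dilute = 4.348 × 10^-4 / 0.02566 = 0.01695 mol/L
[BrO3^-]_original = 0.01695 × 500.0/20.12 = 0.4211 mol/L

0.4211 mol/L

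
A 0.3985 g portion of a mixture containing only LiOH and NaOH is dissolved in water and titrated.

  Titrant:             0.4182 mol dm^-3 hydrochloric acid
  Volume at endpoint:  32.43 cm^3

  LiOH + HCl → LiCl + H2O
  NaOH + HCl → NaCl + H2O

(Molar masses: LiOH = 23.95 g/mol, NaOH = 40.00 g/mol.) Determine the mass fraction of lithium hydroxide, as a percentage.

53.92 %

n(HCl) = 0.03243 × 0.4182 = 0.01356 mol
Let x = n(LiOH), y = n(NaOH).
Titrant: 1x + 1y = 0.01356;  mass: 23.95x + 40.00y = 0.3985
Solving, x = 8.971 × 10^-3 mol, y = 4.591 × 10^-3 mol
mass of LiOH = 8.971 × 10^-3 × 23.95 = 0.2149 g
% LiOH = 0.2149 / 0.3985 × 100 = 53.92 %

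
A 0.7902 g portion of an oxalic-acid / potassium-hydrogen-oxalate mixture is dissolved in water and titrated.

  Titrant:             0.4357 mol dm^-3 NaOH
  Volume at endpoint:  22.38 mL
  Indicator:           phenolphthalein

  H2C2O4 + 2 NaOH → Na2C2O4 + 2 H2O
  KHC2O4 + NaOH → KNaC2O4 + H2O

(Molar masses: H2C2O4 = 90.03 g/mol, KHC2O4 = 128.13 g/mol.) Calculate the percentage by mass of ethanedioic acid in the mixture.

n(NaOH) = 0.02238 × 0.4357 = 9.751 × 10^-3 mol
Let x = n(H2C2O4), y = n(KHC2O4).
Titrant: 2x + 1y = 9.751 × 10^-3;  mass: 90.03x + 128.13y = 0.7902
Solving, x = 2.762 × 10^-3 mol, y = 4.226 × 10^-3 mol
mass of H2C2O4 = 2.762 × 10^-3 × 90.03 = 0.2487 g
% H2C2O4 = 0.2487 / 0.7902 × 100 = 31.47 %

31.47 %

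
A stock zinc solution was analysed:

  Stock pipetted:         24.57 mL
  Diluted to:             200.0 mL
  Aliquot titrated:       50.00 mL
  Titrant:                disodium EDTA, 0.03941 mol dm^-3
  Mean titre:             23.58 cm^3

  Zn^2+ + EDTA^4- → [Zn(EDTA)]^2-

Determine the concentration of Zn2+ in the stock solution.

n(EDTA) = 0.02358 × 0.03941 = 9.293 × 10^-4 mol
n(Zn2+) in the aliquot = 9.293 × 10^-4 mol (1:1 ratio)
[Zn2+]_dilute = 9.293 × 10^-4 / 0.05000 = 0.01859 mol/L
Dilution factor = 200.0 / 24.57 = 8.140
[Zn2+]_stock = 0.01859 × 8.140 = 0.1513 mol/L

0.1513 mol/L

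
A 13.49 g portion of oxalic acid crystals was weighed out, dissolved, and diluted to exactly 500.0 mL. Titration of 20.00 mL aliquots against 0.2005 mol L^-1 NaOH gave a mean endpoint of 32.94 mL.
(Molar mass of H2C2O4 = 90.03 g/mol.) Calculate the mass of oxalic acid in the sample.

7.433 g

H2C2O4 + 2 NaOH → Na2C2O4 + 2 H2O
n(NaOH) per titration = 0.03294 × 0.2005 = 6.604 × 10^-3 mol
From the 1:2 ratio, n(H2C2O4) in each aliquot = 1/2 × 6.604 × 10^-3 = 3.302 × 10^-3 mol
n(H2C2O4) in the whole flask = 3.302 × 10^-3 × 500.0/20.00 = 0.08256 mol
mass of H2C2O4 = 0.08256 × 90.03 = 7.433 g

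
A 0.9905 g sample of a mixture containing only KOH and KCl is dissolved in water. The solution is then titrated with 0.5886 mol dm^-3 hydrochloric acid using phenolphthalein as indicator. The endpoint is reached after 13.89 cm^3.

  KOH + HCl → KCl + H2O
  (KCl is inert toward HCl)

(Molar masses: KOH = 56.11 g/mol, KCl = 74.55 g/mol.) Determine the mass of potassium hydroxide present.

0.4587 g

n(HCl) = 0.01389 × 0.5886 = 8.176 × 10^-3 mol
Let x = n(KOH), y = n(KCl).
Titrant: 1x = 8.176 × 10^-3;  mass: 56.11x + 74.55y = 0.9905
Solving, x = 8.176 × 10^-3 mol, y = 7.133 × 10^-3 mol
mass of KOH = 8.176 × 10^-3 × 56.11 = 0.4587 g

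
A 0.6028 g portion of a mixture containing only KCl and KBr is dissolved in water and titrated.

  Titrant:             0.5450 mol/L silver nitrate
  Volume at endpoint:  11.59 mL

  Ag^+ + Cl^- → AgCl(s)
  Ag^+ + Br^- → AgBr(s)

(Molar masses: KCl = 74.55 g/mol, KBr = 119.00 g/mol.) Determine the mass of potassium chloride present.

0.2497 g

n(AgNO3) = 0.01159 × 0.5450 = 6.317 × 10^-3 mol
Let x = n(KCl), y = n(KBr).
Titrant: 1x + 1y = 6.317 × 10^-3;  mass: 74.55x + 119.00y = 0.6028
Solving, x = 3.349 × 10^-3 mol, y = 2.967 × 10^-3 mol
mass of KCl = 3.349 × 10^-3 × 74.55 = 0.2497 g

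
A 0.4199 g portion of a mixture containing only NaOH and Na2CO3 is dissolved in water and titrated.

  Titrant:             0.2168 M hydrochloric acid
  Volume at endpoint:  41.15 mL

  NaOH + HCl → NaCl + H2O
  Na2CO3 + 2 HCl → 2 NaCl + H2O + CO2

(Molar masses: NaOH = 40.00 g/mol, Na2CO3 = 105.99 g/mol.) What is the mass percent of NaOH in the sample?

n(HCl) = 0.04115 × 0.2168 = 8.921 × 10^-3 mol
Let x = n(NaOH), y = n(Na2CO3).
Titrant: 1x + 2y = 8.921 × 10^-3;  mass: 40.00x + 105.99y = 0.4199
Solving, x = 4.070 × 10^-3 mol, y = 2.426 × 10^-3 mol
mass of NaOH = 4.070 × 10^-3 × 40.00 = 0.1628 g
% NaOH = 0.1628 / 0.4199 × 100 = 38.77 %

38.77 %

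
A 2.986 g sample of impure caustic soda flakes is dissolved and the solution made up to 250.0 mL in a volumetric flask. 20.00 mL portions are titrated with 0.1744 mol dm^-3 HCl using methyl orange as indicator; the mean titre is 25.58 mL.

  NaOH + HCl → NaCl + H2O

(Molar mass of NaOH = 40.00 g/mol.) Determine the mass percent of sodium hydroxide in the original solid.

74.70 %

n(HCl) per titration = 0.02558 × 0.1744 = 4.461 × 10^-3 mol
n(NaOH) in each aliquot = 4.461 × 10^-3 mol (1:1 ratio)
n(NaOH) in the whole flask = 4.461 × 10^-3 × 250.0/20.00 = 0.05576 mol
mass of NaOH = 0.05576 × 40.00 = 2.231 g
% NaOH = 2.231 / 2.986 × 100 = 74.70 %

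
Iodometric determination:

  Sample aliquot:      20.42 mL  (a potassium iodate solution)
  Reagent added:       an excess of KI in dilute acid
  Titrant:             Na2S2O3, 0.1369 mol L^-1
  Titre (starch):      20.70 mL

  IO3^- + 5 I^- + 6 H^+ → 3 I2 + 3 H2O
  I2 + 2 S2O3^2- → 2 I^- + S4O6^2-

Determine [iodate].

0.02313 mol/L

n(S2O3^2-) = 0.02070 × 0.1369 = 2.834 × 10^-3 mol
n(I2) = n(S2O3^2-)/2 = 1.417 × 10^-3 mol
From the 1:3 ratio, n(IO3^-) in the aliquot = 1/3 × 1.417 × 10^-3 = 4.723 × 10^-4 mol
[IO3^-] = 4.723 × 10^-4 / 0.02042 = 0.02313 mol/L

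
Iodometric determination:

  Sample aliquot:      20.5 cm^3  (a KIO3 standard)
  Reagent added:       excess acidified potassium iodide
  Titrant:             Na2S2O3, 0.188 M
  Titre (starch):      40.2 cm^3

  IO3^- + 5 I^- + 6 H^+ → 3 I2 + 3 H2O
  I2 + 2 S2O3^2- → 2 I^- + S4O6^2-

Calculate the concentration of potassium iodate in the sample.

0.0614 M

n(S2O3^2-) = 0.0402 × 0.188 = 7.56 × 10^-3 mol
n(I2) = n(S2O3^2-)/2 = 3.78 × 10^-3 mol
From the 1:3 ratio, n(IO3^-) in the aliquot = 1/3 × 3.78 × 10^-3 = 1.26 × 10^-3 mol
[IO3^-] = 1.26 × 10^-3 / 0.0205 = 0.0614 mol/L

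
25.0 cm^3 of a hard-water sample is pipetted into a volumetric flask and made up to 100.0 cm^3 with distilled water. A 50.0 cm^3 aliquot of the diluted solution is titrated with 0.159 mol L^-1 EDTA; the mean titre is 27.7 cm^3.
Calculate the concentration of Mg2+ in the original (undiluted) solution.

0.352 mol/L

Mg^2+ + EDTA^4- → [Mg(EDTA)]^2-
n(EDTA) = 0.0277 × 0.159 = 4.40 × 10^-3 mol
n(Mg2+) in the aliquot = 4.40 × 10^-3 mol (1:1 ratio)
[Mg2+]_dilute = 4.40 × 10^-3 / 0.0500 = 0.0881 mol/L
Dilution factor = 100.0 / 25.0 = 4.000
[Mg2+]_stock = 0.0881 × 4.000 = 0.352 mol/L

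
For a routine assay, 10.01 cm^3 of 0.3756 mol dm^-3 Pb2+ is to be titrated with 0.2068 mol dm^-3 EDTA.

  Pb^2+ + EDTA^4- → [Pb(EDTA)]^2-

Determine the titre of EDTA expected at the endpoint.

n(Pb2+) = 0.01001 L × 0.3756 mol/L = 3.760 × 10^-3 mol
n(EDTA) = 3.760 × 10^-3 mol (1:1 stoichiometry)
V(EDTA) = 3.760 × 10^-3 mol / 0.2068 mol/L = 0.01818 L = 18.18 mL

18.18 mL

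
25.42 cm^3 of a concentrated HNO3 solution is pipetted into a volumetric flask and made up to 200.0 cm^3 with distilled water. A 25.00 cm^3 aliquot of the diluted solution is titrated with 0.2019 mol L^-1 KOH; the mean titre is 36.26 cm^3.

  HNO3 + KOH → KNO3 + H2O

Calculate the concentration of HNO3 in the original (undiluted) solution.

2.304 mol/L

n(KOH) = 0.03626 × 0.2019 = 7.321 × 10^-3 mol
n(HNO3) in the aliquot = 7.321 × 10^-3 mol (1:1 ratio)
[HNO3]_dilute = 7.321 × 10^-3 / 0.02500 = 0.2928 mol/L
Dilution factor = 200.0 / 25.42 = 7.868
[HNO3]_stock = 0.2928 × 7.868 = 2.304 mol/L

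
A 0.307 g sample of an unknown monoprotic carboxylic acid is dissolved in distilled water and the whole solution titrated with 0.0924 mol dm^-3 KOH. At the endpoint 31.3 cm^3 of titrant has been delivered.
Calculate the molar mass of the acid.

106 g/mol

n(KOH) = 0.0313 L × 0.0924 mol/L = 2.89 × 10^-3 mol
n(HA) = 2.89 × 10^-3 mol (1:1 ratio)
M = m / n = 0.307 g / 2.89 × 10^-3 mol = 106 g/mol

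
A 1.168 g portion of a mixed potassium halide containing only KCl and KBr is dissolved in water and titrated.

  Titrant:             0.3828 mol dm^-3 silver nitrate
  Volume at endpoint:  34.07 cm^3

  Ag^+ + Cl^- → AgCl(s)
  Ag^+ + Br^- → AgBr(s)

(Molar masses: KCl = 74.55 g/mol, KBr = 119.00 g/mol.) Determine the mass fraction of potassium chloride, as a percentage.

55.14 %

n(AgNO3) = 0.03407 × 0.3828 = 0.01304 mol
Let x = n(KCl), y = n(KBr).
Titrant: 1x + 1y = 0.01304;  mass: 74.55x + 119.00y = 1.168
Solving, x = 8.639 × 10^-3 mol, y = 4.403 × 10^-3 mol
mass of KCl = 8.639 × 10^-3 × 74.55 = 0.6440 g
% KCl = 0.6440 / 1.168 × 100 = 55.14 %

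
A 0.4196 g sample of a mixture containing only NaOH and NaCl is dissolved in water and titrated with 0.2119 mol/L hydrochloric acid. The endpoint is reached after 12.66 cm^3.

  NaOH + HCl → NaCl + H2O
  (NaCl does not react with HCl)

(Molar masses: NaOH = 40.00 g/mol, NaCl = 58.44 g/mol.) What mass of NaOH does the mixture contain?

n(HCl) = 0.01266 × 0.2119 = 2.683 × 10^-3 mol
Let x = n(NaOH), y = n(NaCl).
Titrant: 1x = 2.683 × 10^-3;  mass: 40.00x + 58.44y = 0.4196
Solving, x = 2.683 × 10^-3 mol, y = 5.344 × 10^-3 mol
mass of NaOH = 2.683 × 10^-3 × 40.00 = 0.1073 g

0.1073 g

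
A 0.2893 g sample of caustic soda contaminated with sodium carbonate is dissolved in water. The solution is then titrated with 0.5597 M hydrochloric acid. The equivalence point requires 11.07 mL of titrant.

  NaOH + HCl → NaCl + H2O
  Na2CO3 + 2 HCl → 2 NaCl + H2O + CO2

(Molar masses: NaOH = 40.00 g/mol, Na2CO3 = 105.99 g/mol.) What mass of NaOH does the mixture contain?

0.1202 g

n(HCl) = 0.01107 × 0.5597 = 6.196 × 10^-3 mol
Let x = n(NaOH), y = n(Na2CO3).
Titrant: 1x + 2y = 6.196 × 10^-3;  mass: 40.00x + 105.99y = 0.2893
Solving, x = 3.005 × 10^-3 mol, y = 1.595 × 10^-3 mol
mass of NaOH = 3.005 × 10^-3 × 40.00 = 0.1202 g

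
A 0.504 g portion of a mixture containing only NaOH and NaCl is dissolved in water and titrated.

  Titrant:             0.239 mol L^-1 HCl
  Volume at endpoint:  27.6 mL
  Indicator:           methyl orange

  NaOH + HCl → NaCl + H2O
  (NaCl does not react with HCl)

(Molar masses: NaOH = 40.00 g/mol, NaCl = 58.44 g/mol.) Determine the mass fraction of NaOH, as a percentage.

n(HCl) = 0.0276 × 0.239 = 6.60 × 10^-3 mol
Let x = n(NaOH), y = n(NaCl).
Titrant: 1x = 6.60 × 10^-3;  mass: 40.00x + 58.44y = 0.504
Solving, x = 6.60 × 10^-3 mol, y = 4.11 × 10^-3 mol
mass of NaOH = 6.60 × 10^-3 × 40.00 = 0.264 g
% NaOH = 0.264 / 0.504 × 100 = 52.4 %

52.4 %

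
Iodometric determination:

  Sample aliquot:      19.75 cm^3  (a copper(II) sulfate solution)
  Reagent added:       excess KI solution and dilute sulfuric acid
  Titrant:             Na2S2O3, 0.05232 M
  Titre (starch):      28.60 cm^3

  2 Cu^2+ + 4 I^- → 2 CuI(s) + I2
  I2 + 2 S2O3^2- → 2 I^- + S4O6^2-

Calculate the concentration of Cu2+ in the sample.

n(S2O3^2-) = 0.02860 × 0.05232 = 1.496 × 10^-3 mol
n(I2) = n(S2O3^2-)/2 = 7.482 × 10^-4 mol
From the 2:1 ratio, n(Cu2+) in the aliquot = 2/1 × 7.482 × 10^-4 = 1.496 × 10^-3 mol
[Cu2+] = 1.496 × 10^-3 / 0.01975 = 0.07576 mol/L

0.07576 M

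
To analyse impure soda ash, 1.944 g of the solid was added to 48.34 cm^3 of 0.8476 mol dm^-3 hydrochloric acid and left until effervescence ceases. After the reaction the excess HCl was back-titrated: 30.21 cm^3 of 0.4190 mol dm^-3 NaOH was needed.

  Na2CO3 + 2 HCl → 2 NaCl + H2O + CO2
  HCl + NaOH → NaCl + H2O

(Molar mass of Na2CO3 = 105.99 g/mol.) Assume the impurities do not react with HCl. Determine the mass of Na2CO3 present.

1.501 g

n(HCl) added = 0.04834 × 0.8476 = 0.04097 mol
n(NaOH) used in back-titration = 0.03021 × 0.4190 = 0.01266 mol
n(HCl) left over = 0.01266 mol (1:1 ratio)
n(HCl) consumed by analyte = 0.04097 − 0.01266 = 0.02831 mol
From the 1:2 ratio, n(Na2CO3) = 1/2 × 0.02831 = 0.01416 mol
mass of Na2CO3 = 0.01416 × 105.99 = 1.501 g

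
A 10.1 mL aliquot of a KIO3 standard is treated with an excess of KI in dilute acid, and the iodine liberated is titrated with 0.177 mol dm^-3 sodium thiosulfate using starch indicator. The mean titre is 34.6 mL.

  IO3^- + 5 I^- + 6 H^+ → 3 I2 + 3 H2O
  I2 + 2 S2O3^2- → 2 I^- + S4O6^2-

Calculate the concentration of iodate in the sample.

0.101 mol/L

n(S2O3^2-) = 0.0346 × 0.177 = 6.12 × 10^-3 mol
n(I2) = n(S2O3^2-)/2 = 3.06 × 10^-3 mol
From the 1:3 ratio, n(IO3^-) in the aliquot = 1/3 × 3.06 × 10^-3 = 1.02 × 10^-3 mol
[IO3^-] = 1.02 × 10^-3 / 0.0101 = 0.101 mol/L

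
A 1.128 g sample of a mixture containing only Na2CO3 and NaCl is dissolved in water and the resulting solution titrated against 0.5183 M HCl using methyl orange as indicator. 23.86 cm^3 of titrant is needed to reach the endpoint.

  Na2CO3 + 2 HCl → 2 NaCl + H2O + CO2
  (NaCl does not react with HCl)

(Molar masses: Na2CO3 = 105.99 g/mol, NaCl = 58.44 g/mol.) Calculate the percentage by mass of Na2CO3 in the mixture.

58.10 %

n(HCl) = 0.02386 × 0.5183 = 0.01237 mol
Let x = n(Na2CO3), y = n(NaCl).
Titrant: 2x = 0.01237;  mass: 105.99x + 58.44y = 1.128
Solving, x = 6.183 × 10^-3 mol, y = 8.087 × 10^-3 mol
mass of Na2CO3 = 6.183 × 10^-3 × 105.99 = 0.6554 g
% Na2CO3 = 0.6554 / 1.128 × 100 = 58.10 %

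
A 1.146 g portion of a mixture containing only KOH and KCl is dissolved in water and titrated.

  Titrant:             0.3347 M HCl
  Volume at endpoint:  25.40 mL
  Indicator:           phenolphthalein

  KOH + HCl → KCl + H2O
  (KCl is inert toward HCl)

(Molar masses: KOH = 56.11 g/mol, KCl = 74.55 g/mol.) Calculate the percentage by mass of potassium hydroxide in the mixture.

n(HCl) = 0.02540 × 0.3347 = 8.501 × 10^-3 mol
Let x = n(KOH), y = n(KCl).
Titrant: 1x = 8.501 × 10^-3;  mass: 56.11x + 74.55y = 1.146
Solving, x = 8.501 × 10^-3 mol, y = 8.974 × 10^-3 mol
mass of KOH = 8.501 × 10^-3 × 56.11 = 0.4770 g
% KOH = 0.4770 / 1.146 × 100 = 41.62 %

41.62 %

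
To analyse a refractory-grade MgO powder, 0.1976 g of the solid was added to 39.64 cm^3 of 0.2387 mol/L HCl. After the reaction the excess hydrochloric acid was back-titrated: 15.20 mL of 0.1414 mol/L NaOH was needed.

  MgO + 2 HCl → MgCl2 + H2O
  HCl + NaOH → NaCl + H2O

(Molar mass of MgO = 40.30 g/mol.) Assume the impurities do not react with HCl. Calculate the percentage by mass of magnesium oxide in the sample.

n(HCl) added = 0.03964 × 0.2387 = 9.462 × 10^-3 mol
n(NaOH) used in back-titration = 0.01520 × 0.1414 = 2.149 × 10^-3 mol
n(HCl) left over = 2.149 × 10^-3 mol (1:1 ratio)
n(HCl) consumed by analyte = 9.462 × 10^-3 − 2.149 × 10^-3 = 7.313 × 10^-3 mol
From the 1:2 ratio, n(MgO) = 1/2 × 7.313 × 10^-3 = 3.656 × 10^-3 mol
mass of MgO = 3.656 × 10^-3 × 40.30 = 0.1474 g
% MgO = 0.1474 / 0.1976 × 100 = 74.57 %

74.57 %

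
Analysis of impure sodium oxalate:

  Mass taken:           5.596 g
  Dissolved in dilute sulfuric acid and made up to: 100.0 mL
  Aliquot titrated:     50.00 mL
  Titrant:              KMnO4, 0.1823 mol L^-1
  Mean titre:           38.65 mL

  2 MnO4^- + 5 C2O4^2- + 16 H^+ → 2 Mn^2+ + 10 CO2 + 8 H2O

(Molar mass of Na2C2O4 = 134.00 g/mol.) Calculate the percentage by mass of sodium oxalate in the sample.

84.36 %

n(KMnO4) per titration = 0.03865 × 0.1823 = 7.046 × 10^-3 mol
From the 5:2 ratio, n(Na2C2O4) in each aliquot = 5/2 × 7.046 × 10^-3 = 0.01761 mol
n(Na2C2O4) in the whole flask = 0.01761 × 100.0/50.00 = 0.03523 mol
mass of Na2C2O4 = 0.03523 × 134.00 = 4.721 g
% Na2C2O4 = 4.721 / 5.596 × 100 = 84.36 %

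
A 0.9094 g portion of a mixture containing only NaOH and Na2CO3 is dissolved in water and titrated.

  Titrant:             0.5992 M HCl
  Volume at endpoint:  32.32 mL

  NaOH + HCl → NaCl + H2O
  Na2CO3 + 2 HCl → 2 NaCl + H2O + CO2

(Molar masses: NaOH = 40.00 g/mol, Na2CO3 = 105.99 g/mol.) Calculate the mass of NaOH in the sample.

n(HCl) = 0.03232 × 0.5992 = 0.01937 mol
Let x = n(NaOH), y = n(Na2CO3).
Titrant: 1x + 2y = 0.01937;  mass: 40.00x + 105.99y = 0.9094
Solving, x = 8.996 × 10^-3 mol, y = 5.185 × 10^-3 mol
mass of NaOH = 8.996 × 10^-3 × 40.00 = 0.3599 g

0.3599 g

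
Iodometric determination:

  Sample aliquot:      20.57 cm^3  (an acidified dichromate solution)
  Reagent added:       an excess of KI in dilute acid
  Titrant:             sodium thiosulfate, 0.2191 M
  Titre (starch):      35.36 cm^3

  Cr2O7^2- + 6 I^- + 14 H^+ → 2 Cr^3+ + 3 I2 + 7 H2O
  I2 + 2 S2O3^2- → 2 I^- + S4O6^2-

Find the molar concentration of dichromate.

0.06277 M

n(S2O3^2-) = 0.03536 × 0.2191 = 7.747 × 10^-3 mol
n(I2) = n(S2O3^2-)/2 = 3.874 × 10^-3 mol
From the 1:3 ratio, n(Cr2O7^2-) in the aliquot = 1/3 × 3.874 × 10^-3 = 1.291 × 10^-3 mol
[Cr2O7^2-] = 1.291 × 10^-3 / 0.02057 = 0.06277 mol/L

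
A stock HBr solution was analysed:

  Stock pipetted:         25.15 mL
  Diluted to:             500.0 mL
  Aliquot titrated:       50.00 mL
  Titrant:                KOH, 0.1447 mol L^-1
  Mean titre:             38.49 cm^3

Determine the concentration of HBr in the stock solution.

2.215 mol/L

HBr + KOH → KBr + H2O
n(KOH) = 0.03849 × 0.1447 = 5.570 × 10^-3 mol
n(HBr) in the aliquot = 5.570 × 10^-3 mol (1:1 ratio)
[HBr]_dilute = 5.570 × 10^-3 / 0.05000 = 0.1114 mol/L
Dilution factor = 500.0 / 25.15 = 19.88
[HBr]_stock = 0.1114 × 19.88 = 2.215 mol/L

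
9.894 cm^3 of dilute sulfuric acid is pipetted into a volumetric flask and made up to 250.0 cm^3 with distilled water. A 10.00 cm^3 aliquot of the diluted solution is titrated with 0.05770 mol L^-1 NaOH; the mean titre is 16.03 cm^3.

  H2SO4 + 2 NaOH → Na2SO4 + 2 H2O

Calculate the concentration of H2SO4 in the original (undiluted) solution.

n(NaOH) = 0.01603 × 0.05770 = 9.249 × 10^-4 mol
From the 1:2 ratio, n(H2SO4) in the aliquot = 1/2 × 9.249 × 10^-4 = 4.625 × 10^-4 mol
[H2SO4]_dilute = 4.625 × 10^-4 / 0.01000 = 0.04625 mol/L
Dilution factor = 250.0 / 9.894 = 25.27
[H2SO4]_stock = 0.04625 × 25.27 = 1.169 mol/L

1.169 mol/L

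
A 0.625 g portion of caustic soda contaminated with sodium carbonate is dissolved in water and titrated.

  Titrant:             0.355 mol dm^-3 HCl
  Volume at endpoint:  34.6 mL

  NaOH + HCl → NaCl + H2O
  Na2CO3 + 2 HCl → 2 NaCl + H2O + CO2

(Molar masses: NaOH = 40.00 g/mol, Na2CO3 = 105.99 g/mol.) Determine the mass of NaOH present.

0.0798 g

n(HCl) = 0.0346 × 0.355 = 0.0123 mol
Let x = n(NaOH), y = n(Na2CO3).
Titrant: 1x + 2y = 0.0123;  mass: 40.00x + 105.99y = 0.625
Solving, x = 2.00 × 10^-3 mol, y = 5.14 × 10^-3 mol
mass of NaOH = 2.00 × 10^-3 × 40.00 = 0.0798 g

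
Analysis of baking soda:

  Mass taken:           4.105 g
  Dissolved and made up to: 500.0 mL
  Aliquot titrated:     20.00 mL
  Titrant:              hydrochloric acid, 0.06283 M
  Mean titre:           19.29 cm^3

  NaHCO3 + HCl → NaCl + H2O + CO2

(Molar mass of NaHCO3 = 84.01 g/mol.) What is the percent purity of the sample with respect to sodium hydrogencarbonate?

n(HCl) per titration = 0.01929 × 0.06283 = 1.212 × 10^-3 mol
n(NaHCO3) in each aliquot = 1.212 × 10^-3 mol (1:1 ratio)
n(NaHCO3) in the whole flask = 1.212 × 10^-3 × 500.0/20.00 = 0.03030 mol
mass of NaHCO3 = 0.03030 × 84.01 = 2.545 g
% NaHCO3 = 2.545 / 4.105 × 100 = 62.01 %

62.01 %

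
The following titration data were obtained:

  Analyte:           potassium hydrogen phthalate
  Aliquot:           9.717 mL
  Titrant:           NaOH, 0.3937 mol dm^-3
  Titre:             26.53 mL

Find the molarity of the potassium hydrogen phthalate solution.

1.075 mol/L

KHC8H4O4 + NaOH → KNaC8H4O4 + H2O
n(NaOH) = 0.02653 L × 0.3937 mol/L = 0.01044 mol
n(KHC8H4O4) = 0.01044 mol (1:1 mole ratio)
[KHC8H4O4] = 0.01044 mol / 0.009717 L = 1.075 mol/L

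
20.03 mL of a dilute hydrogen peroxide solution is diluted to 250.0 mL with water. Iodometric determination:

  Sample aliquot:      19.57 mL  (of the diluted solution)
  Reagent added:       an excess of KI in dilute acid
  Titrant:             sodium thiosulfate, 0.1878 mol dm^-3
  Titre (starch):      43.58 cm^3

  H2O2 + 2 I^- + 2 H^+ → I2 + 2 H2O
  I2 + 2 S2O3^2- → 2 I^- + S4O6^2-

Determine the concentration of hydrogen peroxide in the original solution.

2.610 mol/L

n(S2O3^2-) = 0.04358 × 0.1878 = 8.184 × 10^-3 mol
n(I2) = n(S2O3^2-)/2 = 4.092 × 10^-3 mol
n(H2O2) in the aliquot = 4.092 × 10^-3 mol (1:1 ratio)
[H2O2]_dilute = 4.092 × 10^-3 / 0.01957 = 0.2091 mol/L
[H2O2]_original = 0.2091 × 250.0/20.03 = 2.610 mol/L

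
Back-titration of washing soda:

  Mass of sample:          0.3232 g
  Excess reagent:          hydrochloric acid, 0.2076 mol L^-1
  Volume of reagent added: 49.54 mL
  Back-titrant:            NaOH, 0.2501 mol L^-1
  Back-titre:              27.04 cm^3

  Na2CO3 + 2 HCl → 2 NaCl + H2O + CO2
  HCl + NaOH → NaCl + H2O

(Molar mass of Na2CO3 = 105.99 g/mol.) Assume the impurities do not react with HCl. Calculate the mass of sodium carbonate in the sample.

0.1866 g

n(HCl) added = 0.04954 × 0.2076 = 0.01028 mol
n(NaOH) used in back-titration = 0.02704 × 0.2501 = 6.763 × 10^-3 mol
n(HCl) left over = 6.763 × 10^-3 mol (1:1 ratio)
n(HCl) consumed by analyte = 0.01028 − 6.763 × 10^-3 = 3.522 × 10^-3 mol
From the 1:2 ratio, n(Na2CO3) = 1/2 × 3.522 × 10^-3 = 1.761 × 10^-3 mol
mass of Na2CO3 = 1.761 × 10^-3 × 105.99 = 0.1866 g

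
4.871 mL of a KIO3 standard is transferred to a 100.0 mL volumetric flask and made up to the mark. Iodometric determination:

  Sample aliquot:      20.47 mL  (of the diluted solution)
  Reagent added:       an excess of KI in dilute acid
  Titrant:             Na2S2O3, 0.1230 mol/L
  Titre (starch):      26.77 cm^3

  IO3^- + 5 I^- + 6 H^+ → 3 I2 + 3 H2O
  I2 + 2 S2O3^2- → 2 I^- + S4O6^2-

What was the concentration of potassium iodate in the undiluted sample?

0.5504 mol/L

n(S2O3^2-) = 0.02677 × 0.1230 = 3.293 × 10^-3 mol
n(I2) = n(S2O3^2-)/2 = 1.646 × 10^-3 mol
From the 1:3 ratio, n(IO3^-) in the aliquot = 1/3 × 1.646 × 10^-3 = 5.488 × 10^-4 mol
[IO3^-]_dilute = 5.488 × 10^-4 / 0.02047 = 0.02681 mol/L
[IO3^-]_original = 0.02681 × 100.0/4.871 = 0.5504 mol/L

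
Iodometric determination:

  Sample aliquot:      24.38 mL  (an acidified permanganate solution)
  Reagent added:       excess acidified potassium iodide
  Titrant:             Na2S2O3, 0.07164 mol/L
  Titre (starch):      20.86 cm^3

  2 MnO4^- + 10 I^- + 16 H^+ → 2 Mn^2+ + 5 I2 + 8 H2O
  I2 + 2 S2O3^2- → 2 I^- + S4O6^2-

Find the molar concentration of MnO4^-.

0.01226 mol/L

n(S2O3^2-) = 0.02086 × 0.07164 = 1.494 × 10^-3 mol
n(I2) = n(S2O3^2-)/2 = 7.472 × 10^-4 mol
From the 2:5 ratio, n(MnO4^-) in the aliquot = 2/5 × 7.472 × 10^-4 = 2.989 × 10^-4 mol
[MnO4^-] = 2.989 × 10^-4 / 0.02438 = 0.01226 mol/L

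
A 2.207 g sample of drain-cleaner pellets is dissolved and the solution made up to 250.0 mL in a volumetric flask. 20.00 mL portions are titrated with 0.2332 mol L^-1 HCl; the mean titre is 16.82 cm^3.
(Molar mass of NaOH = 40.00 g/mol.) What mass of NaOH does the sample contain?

NaOH + HCl → NaCl + H2O
n(HCl) per titration = 0.01682 × 0.2332 = 3.922 × 10^-3 mol
n(NaOH) in each aliquot = 3.922 × 10^-3 mol (1:1 ratio)
n(NaOH) in the whole flask = 3.922 × 10^-3 × 250.0/20.00 = 0.04903 mol
mass of NaOH = 0.04903 × 40.00 = 1.961 g

1.961 g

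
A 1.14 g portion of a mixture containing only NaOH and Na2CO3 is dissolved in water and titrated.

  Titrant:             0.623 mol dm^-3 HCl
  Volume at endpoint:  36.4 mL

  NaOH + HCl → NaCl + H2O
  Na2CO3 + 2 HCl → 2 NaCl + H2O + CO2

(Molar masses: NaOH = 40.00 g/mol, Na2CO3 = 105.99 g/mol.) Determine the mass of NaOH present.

0.190 g

n(HCl) = 0.0364 × 0.623 = 0.0227 mol
Let x = n(NaOH), y = n(Na2CO3).
Titrant: 1x + 2y = 0.0227;  mass: 40.00x + 105.99y = 1.14
Solving, x = 4.75 × 10^-3 mol, y = 8.96 × 10^-3 mol
mass of NaOH = 4.75 × 10^-3 × 40.00 = 0.190 g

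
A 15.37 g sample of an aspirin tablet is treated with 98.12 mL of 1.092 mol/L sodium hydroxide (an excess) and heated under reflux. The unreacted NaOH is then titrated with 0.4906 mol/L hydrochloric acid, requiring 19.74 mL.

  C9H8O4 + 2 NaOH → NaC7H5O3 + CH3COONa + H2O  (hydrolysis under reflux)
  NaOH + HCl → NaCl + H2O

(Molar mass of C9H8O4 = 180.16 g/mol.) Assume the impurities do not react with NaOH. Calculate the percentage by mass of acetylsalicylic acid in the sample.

n(NaOH) added = 0.09812 × 1.092 = 0.1071 mol
n(HCl) used in back-titration = 0.01974 × 0.4906 = 9.684 × 10^-3 mol
n(NaOH) left over = 9.684 × 10^-3 mol (1:1 ratio)
n(NaOH) consumed by analyte = 0.1071 − 9.684 × 10^-3 = 0.09746 mol
From the 1:2 ratio, n(C9H8O4) = 1/2 × 0.09746 = 0.04873 mol
mass of C9H8O4 = 0.04873 × 180.16 = 8.779 g
% C9H8O4 = 8.779 / 15.37 × 100 = 57.12 %

57.12 %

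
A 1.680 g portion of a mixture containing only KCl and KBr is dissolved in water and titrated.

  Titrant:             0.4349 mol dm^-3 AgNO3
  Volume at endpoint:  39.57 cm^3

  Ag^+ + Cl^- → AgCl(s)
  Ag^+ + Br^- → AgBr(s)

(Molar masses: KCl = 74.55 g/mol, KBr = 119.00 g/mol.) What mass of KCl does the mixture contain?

0.6170 g

n(AgNO3) = 0.03957 × 0.4349 = 0.01721 mol
Let x = n(KCl), y = n(KBr).
Titrant: 1x + 1y = 0.01721;  mass: 74.55x + 119.00y = 1.680
Solving, x = 8.276 × 10^-3 mol, y = 8.933 × 10^-3 mol
mass of KCl = 8.276 × 10^-3 × 74.55 = 0.6170 g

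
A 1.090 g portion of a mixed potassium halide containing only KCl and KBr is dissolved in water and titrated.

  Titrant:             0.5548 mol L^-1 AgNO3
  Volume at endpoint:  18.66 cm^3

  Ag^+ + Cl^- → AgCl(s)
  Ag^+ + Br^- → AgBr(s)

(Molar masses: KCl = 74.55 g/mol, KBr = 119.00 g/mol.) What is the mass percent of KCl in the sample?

n(AgNO3) = 0.01866 × 0.5548 = 0.01035 mol
Let x = n(KCl), y = n(KBr).
Titrant: 1x + 1y = 0.01035;  mass: 74.55x + 119.00y = 1.090
Solving, x = 3.194 × 10^-3 mol, y = 7.159 × 10^-3 mol
mass of KCl = 3.194 × 10^-3 × 74.55 = 0.2381 g
% KCl = 0.2381 / 1.090 × 100 = 21.84 %

21.84 %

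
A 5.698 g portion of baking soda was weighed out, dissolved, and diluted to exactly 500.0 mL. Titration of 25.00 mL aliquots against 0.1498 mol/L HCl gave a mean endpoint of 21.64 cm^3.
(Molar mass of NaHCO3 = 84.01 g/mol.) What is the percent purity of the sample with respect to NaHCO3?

NaHCO3 + HCl → NaCl + H2O + CO2
n(HCl) per titration = 0.02164 × 0.1498 = 3.242 × 10^-3 mol
n(NaHCO3) in each aliquot = 3.242 × 10^-3 mol (1:1 ratio)
n(NaHCO3) in the whole flask = 3.242 × 10^-3 × 500.0/25.00 = 0.06483 mol
mass of NaHCO3 = 0.06483 × 84.01 = 5.447 g
% NaHCO3 = 5.447 / 5.698 × 100 = 95.59 %

95.59 %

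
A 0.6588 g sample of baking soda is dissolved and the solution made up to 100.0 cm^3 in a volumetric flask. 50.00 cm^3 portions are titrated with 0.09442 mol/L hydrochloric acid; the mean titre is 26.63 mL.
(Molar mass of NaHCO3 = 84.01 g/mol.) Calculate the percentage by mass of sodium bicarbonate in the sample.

NaHCO3 + HCl → NaCl + H2O + CO2
n(HCl) per titration = 0.02663 × 0.09442 = 2.514 × 10^-3 mol
n(NaHCO3) in each aliquot = 2.514 × 10^-3 mol (1:1 ratio)
n(NaHCO3) in the whole flask = 2.514 × 10^-3 × 100.0/50.00 = 5.029 × 10^-3 mol
mass of NaHCO3 = 5.029 × 10^-3 × 84.01 = 0.4225 g
% NaHCO3 = 0.4225 / 0.6588 × 100 = 64.13 %

64.13 %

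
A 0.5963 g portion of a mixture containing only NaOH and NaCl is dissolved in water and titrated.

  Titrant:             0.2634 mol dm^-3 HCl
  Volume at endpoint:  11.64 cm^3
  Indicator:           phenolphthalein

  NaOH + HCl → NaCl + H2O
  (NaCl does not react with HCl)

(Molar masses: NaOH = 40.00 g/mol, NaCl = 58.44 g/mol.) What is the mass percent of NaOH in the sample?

n(HCl) = 0.01164 × 0.2634 = 3.066 × 10^-3 mol
Let x = n(NaOH), y = n(NaCl).
Titrant: 1x = 3.066 × 10^-3;  mass: 40.00x + 58.44y = 0.5963
Solving, x = 3.066 × 10^-3 mol, y = 8.105 × 10^-3 mol
mass of NaOH = 3.066 × 10^-3 × 40.00 = 0.1226 g
% NaOH = 0.1226 / 0.5963 × 100 = 20.57 %

20.57 %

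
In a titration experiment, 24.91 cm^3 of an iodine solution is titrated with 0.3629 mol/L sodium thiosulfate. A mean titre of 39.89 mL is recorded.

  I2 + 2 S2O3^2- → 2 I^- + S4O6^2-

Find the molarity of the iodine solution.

n(Na2S2O3) = 0.03989 L × 0.3629 mol/L = 0.01448 mol
From the 1:2 mole ratio, n(I2) = 1/2 × 0.01448 = 7.238 × 10^-3 mol
[I2] = 7.238 × 10^-3 mol / 0.02491 L = 0.2906 mol/L

0.2906 mol/L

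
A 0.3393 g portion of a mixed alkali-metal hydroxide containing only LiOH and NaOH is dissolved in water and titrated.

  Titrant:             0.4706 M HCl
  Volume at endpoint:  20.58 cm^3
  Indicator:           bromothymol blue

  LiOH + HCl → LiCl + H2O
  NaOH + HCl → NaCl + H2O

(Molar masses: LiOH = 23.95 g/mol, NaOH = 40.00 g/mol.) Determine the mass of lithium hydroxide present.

n(HCl) = 0.02058 × 0.4706 = 9.685 × 10^-3 mol
Let x = n(LiOH), y = n(NaOH).
Titrant: 1x + 1y = 9.685 × 10^-3;  mass: 23.95x + 40.00y = 0.3393
Solving, x = 2.997 × 10^-3 mol, y = 6.688 × 10^-3 mol
mass of LiOH = 2.997 × 10^-3 × 23.95 = 0.07177 g

0.07177 g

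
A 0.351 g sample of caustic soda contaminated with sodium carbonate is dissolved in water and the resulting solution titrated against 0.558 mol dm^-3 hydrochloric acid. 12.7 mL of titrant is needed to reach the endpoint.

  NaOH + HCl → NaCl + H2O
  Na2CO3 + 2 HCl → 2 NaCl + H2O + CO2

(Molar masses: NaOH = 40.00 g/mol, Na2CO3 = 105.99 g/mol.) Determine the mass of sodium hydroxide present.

0.0756 g

n(HCl) = 0.0127 × 0.558 = 7.09 × 10^-3 mol
Let x = n(NaOH), y = n(Na2CO3).
Titrant: 1x + 2y = 7.09 × 10^-3;  mass: 40.00x + 105.99y = 0.351
Solving, x = 1.89 × 10^-3 mol, y = 2.60 × 10^-3 mol
mass of NaOH = 1.89 × 10^-3 × 40.00 = 0.0756 g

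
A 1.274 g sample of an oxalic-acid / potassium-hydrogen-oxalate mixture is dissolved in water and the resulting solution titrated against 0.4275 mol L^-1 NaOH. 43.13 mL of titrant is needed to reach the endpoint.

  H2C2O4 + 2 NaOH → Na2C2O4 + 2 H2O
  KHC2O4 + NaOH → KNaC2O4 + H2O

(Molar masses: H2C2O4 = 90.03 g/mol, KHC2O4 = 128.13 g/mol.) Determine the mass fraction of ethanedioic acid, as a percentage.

46.27 %

n(NaOH) = 0.04313 × 0.4275 = 0.01844 mol
Let x = n(H2C2O4), y = n(KHC2O4).
Titrant: 2x + 1y = 0.01844;  mass: 90.03x + 128.13y = 1.274
Solving, x = 6.548 × 10^-3 mol, y = 5.342 × 10^-3 mol
mass of H2C2O4 = 6.548 × 10^-3 × 90.03 = 0.5895 g
% H2C2O4 = 0.5895 / 1.274 × 100 = 46.27 %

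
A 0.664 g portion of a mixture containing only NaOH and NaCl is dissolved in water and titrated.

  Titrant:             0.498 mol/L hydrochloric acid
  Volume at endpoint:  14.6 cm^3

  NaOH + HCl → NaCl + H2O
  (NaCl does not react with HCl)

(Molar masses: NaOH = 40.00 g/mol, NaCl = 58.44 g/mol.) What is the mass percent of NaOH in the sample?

n(HCl) = 0.0146 × 0.498 = 7.27 × 10^-3 mol
Let x = n(NaOH), y = n(NaCl).
Titrant: 1x = 7.27 × 10^-3;  mass: 40.00x + 58.44y = 0.664
Solving, x = 7.27 × 10^-3 mol, y = 6.39 × 10^-3 mol
mass of NaOH = 7.27 × 10^-3 × 40.00 = 0.291 g
% NaOH = 0.291 / 0.664 × 100 = 43.8 %

43.8 %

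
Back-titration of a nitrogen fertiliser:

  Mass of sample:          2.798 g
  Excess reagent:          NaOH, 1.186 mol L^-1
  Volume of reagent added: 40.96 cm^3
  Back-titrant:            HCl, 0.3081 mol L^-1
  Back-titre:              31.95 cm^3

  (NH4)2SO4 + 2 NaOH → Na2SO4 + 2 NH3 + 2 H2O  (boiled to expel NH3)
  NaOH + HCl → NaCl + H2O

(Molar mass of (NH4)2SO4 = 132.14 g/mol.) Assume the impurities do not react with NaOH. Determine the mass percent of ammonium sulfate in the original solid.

n(NaOH) added = 0.04096 × 1.186 = 0.04858 mol
n(HCl) used in back-titration = 0.03195 × 0.3081 = 9.844 × 10^-3 mol
n(NaOH) left over = 9.844 × 10^-3 mol (1:1 ratio)
n(NaOH) consumed by analyte = 0.04858 − 9.844 × 10^-3 = 0.03873 mol
From the 1:2 ratio, n((NH4)2SO4) = 1/2 × 0.03873 = 0.01937 mol
mass of (NH4)2SO4 = 0.01937 × 132.14 = 2.559 g
% (NH4)2SO4 = 2.559 / 2.798 × 100 = 91.47 %

91.47 %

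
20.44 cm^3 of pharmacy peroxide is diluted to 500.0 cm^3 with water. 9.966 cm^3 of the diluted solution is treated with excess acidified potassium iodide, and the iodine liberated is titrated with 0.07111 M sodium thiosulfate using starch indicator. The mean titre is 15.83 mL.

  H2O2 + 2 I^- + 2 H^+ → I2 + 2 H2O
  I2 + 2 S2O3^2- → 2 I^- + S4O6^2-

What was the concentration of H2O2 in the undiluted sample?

1.381 M

n(S2O3^2-) = 0.01583 × 0.07111 = 1.126 × 10^-3 mol
n(I2) = n(S2O3^2-)/2 = 5.628 × 10^-4 mol
n(H2O2) in the aliquot = 5.628 × 10^-4 mol (1:1 ratio)
[H2O2]_dilute = 5.628 × 10^-4 / 0.009966 = 0.05648 mol/L
[H2O2]_original = 0.05648 × 500.0/20.44 = 1.381 mol/L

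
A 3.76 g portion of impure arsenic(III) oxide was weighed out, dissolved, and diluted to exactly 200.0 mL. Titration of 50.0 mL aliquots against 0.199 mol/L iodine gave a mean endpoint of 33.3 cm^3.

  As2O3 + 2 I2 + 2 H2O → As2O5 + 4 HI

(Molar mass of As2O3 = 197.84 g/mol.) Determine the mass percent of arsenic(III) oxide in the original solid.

n(I2) per titration = 0.0333 × 0.199 = 6.63 × 10^-3 mol
From the 1:2 ratio, n(As2O3) in each aliquot = 1/2 × 6.63 × 10^-3 = 3.31 × 10^-3 mol
n(As2O3) in the whole flask = 3.31 × 10^-3 × 200.0/50.0 = 0.0133 mol
mass of As2O3 = 0.0133 × 197.84 = 2.62 g
% As2O3 = 2.62 / 3.76 × 100 = 69.7 %

69.7 %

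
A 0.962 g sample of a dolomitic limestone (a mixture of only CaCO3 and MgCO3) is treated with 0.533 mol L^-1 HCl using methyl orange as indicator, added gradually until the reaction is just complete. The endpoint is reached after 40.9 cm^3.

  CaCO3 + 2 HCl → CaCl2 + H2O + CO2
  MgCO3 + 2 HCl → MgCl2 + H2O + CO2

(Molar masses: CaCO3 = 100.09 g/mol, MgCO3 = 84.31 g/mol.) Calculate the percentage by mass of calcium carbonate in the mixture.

28.4 %

n(HCl) = 0.0409 × 0.533 = 0.0218 mol
Let x = n(CaCO3), y = n(MgCO3).
Titrant: 2x + 2y = 0.0218;  mass: 100.09x + 84.31y = 0.962
Solving, x = 2.73 × 10^-3 mol, y = 8.17 × 10^-3 mol
mass of CaCO3 = 2.73 × 10^-3 × 100.09 = 0.273 g
% CaCO3 = 0.273 / 0.962 × 100 = 28.4 %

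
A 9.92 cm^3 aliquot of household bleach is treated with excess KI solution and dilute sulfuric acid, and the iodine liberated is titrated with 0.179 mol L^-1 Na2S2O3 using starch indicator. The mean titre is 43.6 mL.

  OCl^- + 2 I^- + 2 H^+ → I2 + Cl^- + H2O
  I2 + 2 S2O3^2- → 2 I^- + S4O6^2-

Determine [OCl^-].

n(S2O3^2-) = 0.0436 × 0.179 = 7.80 × 10^-3 mol
n(I2) = n(S2O3^2-)/2 = 3.90 × 10^-3 mol
n(OCl^-) in the aliquot = 3.90 × 10^-3 mol (1:1 ratio)
[OCl^-] = 3.90 × 10^-3 / 0.00992 = 0.393 mol/L

0.393 mol/L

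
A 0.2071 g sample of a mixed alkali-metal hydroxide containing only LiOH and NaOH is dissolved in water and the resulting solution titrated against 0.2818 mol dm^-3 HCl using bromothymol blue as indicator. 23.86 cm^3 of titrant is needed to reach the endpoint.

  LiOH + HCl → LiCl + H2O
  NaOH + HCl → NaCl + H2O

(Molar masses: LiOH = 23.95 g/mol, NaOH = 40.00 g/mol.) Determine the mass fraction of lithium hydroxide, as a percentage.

44.56 %

n(HCl) = 0.02386 × 0.2818 = 6.724 × 10^-3 mol
Let x = n(LiOH), y = n(NaOH).
Titrant: 1x + 1y = 6.724 × 10^-3;  mass: 23.95x + 40.00y = 0.2071
Solving, x = 3.854 × 10^-3 mol, y = 2.870 × 10^-3 mol
mass of LiOH = 3.854 × 10^-3 × 23.95 = 0.09229 g
% LiOH = 0.09229 / 0.2071 × 100 = 44.56 %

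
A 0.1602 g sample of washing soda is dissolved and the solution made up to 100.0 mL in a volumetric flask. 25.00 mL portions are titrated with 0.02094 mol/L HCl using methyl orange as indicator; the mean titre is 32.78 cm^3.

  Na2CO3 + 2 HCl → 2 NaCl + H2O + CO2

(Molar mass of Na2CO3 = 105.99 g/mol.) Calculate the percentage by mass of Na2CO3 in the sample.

n(HCl) per titration = 0.03278 × 0.02094 = 6.864 × 10^-4 mol
From the 1:2 ratio, n(Na2CO3) in each aliquot = 1/2 × 6.864 × 10^-4 = 3.432 × 10^-4 mol
n(Na2CO3) in the whole flask = 3.432 × 10^-4 × 100.0/25.00 = 1.373 × 10^-3 mol
mass of Na2CO3 = 1.373 × 10^-3 × 105.99 = 0.1455 g
% Na2CO3 = 0.1455 / 0.1602 × 100 = 90.83 %

90.83 %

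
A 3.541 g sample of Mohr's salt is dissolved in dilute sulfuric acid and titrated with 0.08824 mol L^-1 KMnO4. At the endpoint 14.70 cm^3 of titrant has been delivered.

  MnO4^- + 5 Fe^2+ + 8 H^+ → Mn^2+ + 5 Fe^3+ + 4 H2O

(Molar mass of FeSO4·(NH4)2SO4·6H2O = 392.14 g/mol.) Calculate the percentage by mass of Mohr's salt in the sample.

n(KMnO4) = 0.01470 L × 0.08824 mol/L = 1.297 × 10^-3 mol
From the 5:1 ratio, n(FeSO4·(NH4)2SO4·6H2O) = 5/1 × 1.297 × 10^-3 = 6.486 × 10^-3 mol
mass of FeSO4·(NH4)2SO4·6H2O = 6.486 × 10^-3 × 392.14 g/mol = 2.543 g
% FeSO4·(NH4)2SO4·6H2O = 2.543 / 3.541 × 100 = 71.82 %

71.82 %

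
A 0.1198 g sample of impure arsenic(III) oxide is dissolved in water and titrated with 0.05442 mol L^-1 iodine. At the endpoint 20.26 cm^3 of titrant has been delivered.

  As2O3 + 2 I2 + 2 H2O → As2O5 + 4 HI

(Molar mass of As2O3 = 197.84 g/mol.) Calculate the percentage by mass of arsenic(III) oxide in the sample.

91.04 %

n(I2) = 0.02026 L × 0.05442 mol/L = 1.103 × 10^-3 mol
From the 1:2 ratio, n(As2O3) = 1/2 × 1.103 × 10^-3 = 5.513 × 10^-4 mol
mass of As2O3 = 5.513 × 10^-4 × 197.84 g/mol = 0.1091 g
% As2O3 = 0.1091 / 0.1198 × 100 = 91.04 %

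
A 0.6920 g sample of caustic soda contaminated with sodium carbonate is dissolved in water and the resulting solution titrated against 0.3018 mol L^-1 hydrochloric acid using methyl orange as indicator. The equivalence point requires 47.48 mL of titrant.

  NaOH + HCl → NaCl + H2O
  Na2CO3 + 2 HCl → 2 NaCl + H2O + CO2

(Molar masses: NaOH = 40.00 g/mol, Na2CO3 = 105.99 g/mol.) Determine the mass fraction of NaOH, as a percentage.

29.98 %

n(HCl) = 0.04748 × 0.3018 = 0.01433 mol
Let x = n(NaOH), y = n(Na2CO3).
Titrant: 1x + 2y = 0.01433;  mass: 40.00x + 105.99y = 0.6920
Solving, x = 5.186 × 10^-3 mol, y = 4.572 × 10^-3 mol
mass of NaOH = 5.186 × 10^-3 × 40.00 = 0.2074 g
% NaOH = 0.2074 / 0.6920 × 100 = 29.98 %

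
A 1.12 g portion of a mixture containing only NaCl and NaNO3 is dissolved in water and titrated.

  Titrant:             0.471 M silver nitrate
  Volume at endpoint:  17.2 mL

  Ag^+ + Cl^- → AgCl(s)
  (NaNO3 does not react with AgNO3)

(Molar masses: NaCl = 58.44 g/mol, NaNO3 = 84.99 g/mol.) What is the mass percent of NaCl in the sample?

n(AgNO3) = 0.0172 × 0.471 = 8.10 × 10^-3 mol
Let x = n(NaCl), y = n(NaNO3).
Titrant: 1x = 8.10 × 10^-3;  mass: 58.44x + 84.99y = 1.12
Solving, x = 8.10 × 10^-3 mol, y = 7.61 × 10^-3 mol
mass of NaCl = 8.10 × 10^-3 × 58.44 = 0.473 g
% NaCl = 0.473 / 1.12 × 100 = 42.3 %

42.3 %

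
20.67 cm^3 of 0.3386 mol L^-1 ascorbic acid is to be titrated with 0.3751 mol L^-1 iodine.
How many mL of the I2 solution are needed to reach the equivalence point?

18.66 mL

C6H8O6 + I2 → C6H6O6 + 2 HI
n(C6H8O6) = 0.02067 L × 0.3386 mol/L = 6.999 × 10^-3 mol
n(I2) = 6.999 × 10^-3 mol (1:1 stoichiometry)
V(I2) = 6.999 × 10^-3 mol / 0.3751 mol/L = 0.01866 L = 18.66 mL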